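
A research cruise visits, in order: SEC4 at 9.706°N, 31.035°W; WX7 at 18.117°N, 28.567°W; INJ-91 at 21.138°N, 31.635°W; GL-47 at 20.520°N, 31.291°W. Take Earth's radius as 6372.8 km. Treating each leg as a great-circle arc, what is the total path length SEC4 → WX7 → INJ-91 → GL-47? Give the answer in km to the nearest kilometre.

1515 km

SEC4→WX7: c = 0.152626 rad, d = 972.65 km
WX7→INJ-91: c = 0.072958 rad, d = 464.95 km
INJ-91→GL-47: c = 0.012159 rad, d = 77.48 km
Total = 972.65 + 464.95 + 77.48 = 1515.09 km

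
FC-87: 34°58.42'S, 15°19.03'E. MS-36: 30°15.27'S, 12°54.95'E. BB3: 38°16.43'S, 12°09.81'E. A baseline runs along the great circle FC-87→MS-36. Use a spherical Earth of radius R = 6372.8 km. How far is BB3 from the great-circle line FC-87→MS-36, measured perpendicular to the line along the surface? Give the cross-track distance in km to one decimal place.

FC-87: φ = -34.97367°, λ = +15.31717°
MS-36: φ = -30.25450°, λ = +12.91583°
BB3: φ = -38.27383°, λ = +12.16350°
δ₁₃ = central angle FC-87→BB3 = 0.072577 rad  (haversine)
θ₁₃ = bearing FC-87→BB3 = 216.556°,  θ₁₂ = bearing FC-87→MS-36 = 336.143°
dₓₜ = R·arcsin(sin δ₁₃ · sin(θ₁₃ − θ₁₂)) = 6372.8·arcsin(0.07251·sin(-119.587°)) = -402.124 km
|dₓₜ| = 402.124 km

402.1 km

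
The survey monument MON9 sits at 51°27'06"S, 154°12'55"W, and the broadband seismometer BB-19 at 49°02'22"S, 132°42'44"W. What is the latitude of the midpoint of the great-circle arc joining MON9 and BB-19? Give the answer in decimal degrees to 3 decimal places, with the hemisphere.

MON9: φ = -51.45167°, λ = -154.21528°
BB-19: φ = -49.03944°, λ = -132.71222°
Bx = cos φ₂ cos Δλ = 0.609912,  By = cos φ₂ sin Δλ = 0.240288
φₘ = atan2(sin φ₁ + sin φ₂, √((cos φ₁ + Bx)² + By²)) = -50.74329°
λₘ = λ₁ + atan2(By, cos φ₁ + Bx) = -143.18839°

50.743°S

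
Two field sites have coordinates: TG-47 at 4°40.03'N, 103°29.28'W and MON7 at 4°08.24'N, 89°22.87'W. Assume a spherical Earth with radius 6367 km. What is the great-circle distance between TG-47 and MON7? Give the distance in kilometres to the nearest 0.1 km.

1564.1 km

TG-47: φ = +4.66717°, λ = -103.48800°
MON7: φ = +4.13733°, λ = -89.38117°
Δφ = -0.5298°,  Δλ = 14.1068°
a = sin²(Δφ/2) + cos φ₁ cos φ₂ sin²(Δλ/2) = 0.015011
c = 2·arcsin(√a) = 0.245654 rad = 14.0749°
d = R·c = 6367 × 0.245654 = 1564.1 km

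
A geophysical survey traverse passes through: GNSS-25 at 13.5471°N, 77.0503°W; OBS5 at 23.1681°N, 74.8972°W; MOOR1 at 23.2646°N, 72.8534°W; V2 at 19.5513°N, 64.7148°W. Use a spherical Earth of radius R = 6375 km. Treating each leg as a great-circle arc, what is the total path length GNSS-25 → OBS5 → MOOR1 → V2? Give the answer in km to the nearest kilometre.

GNSS-25→OBS5: c = 0.171653 rad, d = 1094.28 km
OBS5→MOOR1: c = 0.032825 rad, d = 209.26 km
MOOR1→V2: c = 0.147228 rad, d = 938.58 km
Total = 1094.28 + 209.26 + 938.58 = 2242.13 km

2242 km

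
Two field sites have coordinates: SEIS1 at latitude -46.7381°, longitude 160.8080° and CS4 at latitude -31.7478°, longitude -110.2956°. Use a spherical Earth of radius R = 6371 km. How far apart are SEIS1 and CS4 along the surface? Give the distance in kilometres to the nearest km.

7425 km

Δφ = 14.9903°,  Δλ = 88.8964°
a = sin²(Δφ/2) + cos φ₁ cos φ₂ sin²(Δλ/2) = 0.302798
c = 2·arcsin(√a) = 1.165376 rad = 66.7711°
d = R·c = 6371 × 1.165376 = 7424.6 km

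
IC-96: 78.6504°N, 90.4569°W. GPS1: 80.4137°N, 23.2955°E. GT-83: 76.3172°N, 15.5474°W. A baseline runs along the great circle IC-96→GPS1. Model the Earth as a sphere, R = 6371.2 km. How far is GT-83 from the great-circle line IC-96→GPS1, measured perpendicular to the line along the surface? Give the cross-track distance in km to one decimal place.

835.7 km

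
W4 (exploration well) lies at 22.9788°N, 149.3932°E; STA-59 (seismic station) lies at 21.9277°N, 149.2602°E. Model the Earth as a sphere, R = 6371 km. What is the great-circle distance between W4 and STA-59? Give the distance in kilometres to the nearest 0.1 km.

Δφ = -1.0511°,  Δλ = -0.1330°
a = sin²(Δφ/2) + cos φ₁ cos φ₂ sin²(Δλ/2) = 0.000085
c = 2·arcsin(√a) = 0.018470 rad = 1.0583°
d = R·c = 6371 × 0.018470 = 117.7 km

117.7 km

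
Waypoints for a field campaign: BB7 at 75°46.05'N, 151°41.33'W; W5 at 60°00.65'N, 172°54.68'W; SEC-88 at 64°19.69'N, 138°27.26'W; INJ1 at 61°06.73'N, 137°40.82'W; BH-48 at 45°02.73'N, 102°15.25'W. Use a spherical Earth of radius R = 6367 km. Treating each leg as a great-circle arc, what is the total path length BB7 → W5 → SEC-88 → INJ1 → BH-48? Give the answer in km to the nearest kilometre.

7026 km

BB7: φ = +75.76750°, λ = -151.68883°
W5: φ = +60.01083°, λ = -172.91133°
SEC-88: φ = +64.32817°, λ = -138.45433°
INJ1: φ = +61.11217°, λ = -137.68033°
BH-48: φ = +45.04550°, λ = -102.25417°
BB7→W5: c = 0.304191 rad, d = 1936.78 km
W5→SEC-88: c = 0.286739 rad, d = 1825.67 km
SEC-88→INJ1: c = 0.056469 rad, d = 359.54 km
INJ1→BH-48: c = 0.456167 rad, d = 2904.41 km
Total = 1936.78 + 1825.67 + 359.54 + 2904.41 = 7026.41 km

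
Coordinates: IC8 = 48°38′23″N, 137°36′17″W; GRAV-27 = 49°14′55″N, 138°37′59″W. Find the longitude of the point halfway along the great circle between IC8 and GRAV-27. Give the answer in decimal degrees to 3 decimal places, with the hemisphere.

138.116°W

IC8: φ = +48.63972°, λ = -137.60472°
GRAV-27: φ = +49.24861°, λ = -138.63306°
Bx = cos φ₂ cos Δλ = 0.652673,  By = cos φ₂ sin Δλ = -0.011715
φₘ = atan2(sin φ₁ + sin φ₂, √((cos φ₁ + Bx)² + By²)) = 48.94531°
λₘ = λ₁ + atan2(By, cos φ₁ + Bx) = -138.11575°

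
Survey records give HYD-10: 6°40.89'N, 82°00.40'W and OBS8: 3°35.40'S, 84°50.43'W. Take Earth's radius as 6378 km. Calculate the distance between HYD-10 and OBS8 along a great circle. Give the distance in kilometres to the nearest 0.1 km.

HYD-10: φ = +6.68150°, λ = -82.00667°
OBS8: φ = -3.59000°, λ = -84.84050°
Δφ = -10.2715°,  Δλ = -2.8338°
a = sin²(Δφ/2) + cos φ₁ cos φ₂ sin²(Δλ/2) = 0.008619
c = 2·arcsin(√a) = 0.185947 rad = 10.6540°
d = R·c = 6378 × 0.185947 = 1186.0 km

1186.0 km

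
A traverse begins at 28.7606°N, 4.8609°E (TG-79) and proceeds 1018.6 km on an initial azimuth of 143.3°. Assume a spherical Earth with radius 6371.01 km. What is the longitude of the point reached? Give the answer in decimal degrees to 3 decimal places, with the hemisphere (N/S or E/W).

δ = d/R = 1018.6/6371.01 = 0.159880 rad
φ₂ = arcsin(sin φ₁ cos δ + cos φ₁ sin δ cos θ)
   = arcsin(0.48115·0.98725 + 0.87664·0.15920·-0.80178) = 21.29181°
λ₂ = λ₁ + atan2(sin θ sin δ cos φ₁, cos δ − sin φ₁ sin φ₂) = 10.72169°

10.722°E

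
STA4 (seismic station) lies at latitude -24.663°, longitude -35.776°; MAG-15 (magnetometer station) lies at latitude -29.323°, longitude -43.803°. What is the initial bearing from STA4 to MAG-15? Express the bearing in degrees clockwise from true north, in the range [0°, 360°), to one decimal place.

235.1°

Δλ = -8.0270°
y = sin Δλ · cos φ₂ = -0.121748
x = cos φ₁ sin φ₂ − sin φ₁ cos φ₂ cos Δλ = -0.084807
θ = atan2(y, x) = -124.8603° → 235.1397° (mod 360°)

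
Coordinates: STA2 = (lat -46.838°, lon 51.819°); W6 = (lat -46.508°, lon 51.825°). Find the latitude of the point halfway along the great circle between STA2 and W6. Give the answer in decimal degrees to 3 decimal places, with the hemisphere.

Bx = cos φ₂ cos Δλ = 0.688253,  By = cos φ₂ sin Δλ = 0.000072
φₘ = atan2(sin φ₁ + sin φ₂, √((cos φ₁ + Bx)² + By²)) = -46.67300°
λₘ = λ₁ + atan2(By, cos φ₁ + Bx) = 51.82201°

46.673°S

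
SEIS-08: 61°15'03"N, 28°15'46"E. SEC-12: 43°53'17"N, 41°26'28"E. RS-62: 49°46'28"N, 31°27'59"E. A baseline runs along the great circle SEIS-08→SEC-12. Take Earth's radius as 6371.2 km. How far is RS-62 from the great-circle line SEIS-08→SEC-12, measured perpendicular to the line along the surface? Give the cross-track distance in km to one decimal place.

437.4 km

SEIS-08: φ = +61.25083°, λ = +28.26278°
SEC-12: φ = +43.88806°, λ = +41.44111°
RS-62: φ = +49.77444°, λ = +31.46639°
δ₁₃ = central angle SEIS-08→RS-62 = 0.202726 rad  (haversine)
θ₁₃ = bearing SEIS-08→RS-62 = 169.674°,  θ₁₂ = bearing SEIS-08→SEC-12 = 149.754°
dₓₜ = R·arcsin(sin δ₁₃ · sin(θ₁₃ − θ₁₂)) = 6371.2·arcsin(0.20134·sin(19.920°)) = 437.404 km
|dₓₜ| = 437.404 km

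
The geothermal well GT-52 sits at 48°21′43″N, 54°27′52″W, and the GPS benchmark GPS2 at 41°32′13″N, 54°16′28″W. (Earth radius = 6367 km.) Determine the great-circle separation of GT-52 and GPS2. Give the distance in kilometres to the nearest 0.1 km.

GT-52: φ = +48.36194°, λ = -54.46444°
GPS2: φ = +41.53694°, λ = -54.27444°
Δφ = -6.8250°,  Δλ = 0.1900°
a = sin²(Δφ/2) + cos φ₁ cos φ₂ sin²(Δλ/2) = 0.003544
c = 2·arcsin(√a) = 0.119142 rad = 6.8263°
d = R·c = 6367 × 0.119142 = 758.6 km

758.6 km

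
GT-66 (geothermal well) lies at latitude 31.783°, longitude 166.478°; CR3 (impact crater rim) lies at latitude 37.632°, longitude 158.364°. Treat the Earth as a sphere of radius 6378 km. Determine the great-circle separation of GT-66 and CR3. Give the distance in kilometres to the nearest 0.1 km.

986.8 km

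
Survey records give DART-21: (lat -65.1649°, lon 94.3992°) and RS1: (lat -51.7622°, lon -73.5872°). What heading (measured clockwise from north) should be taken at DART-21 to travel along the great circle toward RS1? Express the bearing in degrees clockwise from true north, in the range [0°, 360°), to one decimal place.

188.3°

Δλ = -167.9864°
y = sin Δλ · cos φ₂ = -0.128826
x = cos φ₁ sin φ₂ − sin φ₁ cos φ₂ cos Δλ = -0.879281
θ = atan2(y, x) = -171.6648° → 188.3352° (mod 360°)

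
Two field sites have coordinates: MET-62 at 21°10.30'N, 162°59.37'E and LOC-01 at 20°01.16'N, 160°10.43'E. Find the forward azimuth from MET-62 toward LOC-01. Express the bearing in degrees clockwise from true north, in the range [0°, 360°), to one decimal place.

MET-62: φ = +21.17167°, λ = +162.98950°
LOC-01: φ = +20.01933°, λ = +160.17383°
Δλ = -2.8157°
y = sin Δλ · cos φ₂ = -0.046155
x = cos φ₁ sin φ₂ − sin φ₁ cos φ₂ cos Δλ = -0.019701
θ = atan2(y, x) = -113.1150° → 246.8850° (mod 360°)

246.9°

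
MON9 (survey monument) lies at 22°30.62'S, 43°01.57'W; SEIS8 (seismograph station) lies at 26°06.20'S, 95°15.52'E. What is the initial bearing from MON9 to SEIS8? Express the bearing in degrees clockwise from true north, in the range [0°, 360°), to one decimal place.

138.0°

MON9: φ = -22.51033°, λ = -43.02617°
SEIS8: φ = -26.10333°, λ = +95.25867°
Δλ = 138.2848°
y = sin Δλ · cos φ₂ = 0.597556
x = cos φ₁ sin φ₂ − sin φ₁ cos φ₂ cos Δλ = -0.663102
θ = atan2(y, x) = 137.9764° → 137.9764° (mod 360°)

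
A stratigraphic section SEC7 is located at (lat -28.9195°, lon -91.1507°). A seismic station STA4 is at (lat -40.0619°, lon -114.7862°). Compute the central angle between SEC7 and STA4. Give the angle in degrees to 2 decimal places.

Δφ = -11.1424°,  Δλ = -23.6355°
a = sin²(Δφ/2) + cos φ₁ cos φ₂ sin²(Δλ/2) = 0.037523
c = 2·arcsin(√a) = 0.389881 rad = 22.3386°

22.34°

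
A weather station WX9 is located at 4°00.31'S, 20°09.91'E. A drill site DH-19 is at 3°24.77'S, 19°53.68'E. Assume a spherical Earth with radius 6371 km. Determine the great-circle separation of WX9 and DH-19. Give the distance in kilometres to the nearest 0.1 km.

72.4 km

WX9: φ = -4.00517°, λ = +20.16517°
DH-19: φ = -3.41283°, λ = +19.89467°
Δφ = 0.5923°,  Δλ = -0.2705°
a = sin²(Δφ/2) + cos φ₁ cos φ₂ sin²(Δλ/2) = 0.000032
c = 2·arcsin(√a) = 0.011361 rad = 0.6509°
d = R·c = 6371 × 0.011361 = 72.4 km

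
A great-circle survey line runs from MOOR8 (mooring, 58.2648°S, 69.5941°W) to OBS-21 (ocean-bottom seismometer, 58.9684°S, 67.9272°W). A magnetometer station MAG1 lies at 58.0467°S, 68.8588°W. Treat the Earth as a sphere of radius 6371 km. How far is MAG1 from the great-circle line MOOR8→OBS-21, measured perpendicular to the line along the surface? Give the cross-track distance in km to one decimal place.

46.1 km

δ₁₃ = central angle MOOR8→MAG1 = 0.007768 rad  (haversine)
θ₁₃ = bearing MOOR8→MAG1 = 60.969°,  θ₁₂ = bearing MOOR8→OBS-21 = 129.736°
dₓₜ = R·arcsin(sin δ₁₃ · sin(θ₁₃ − θ₁₂)) = 6371·arcsin(0.00777·sin(-68.767°)) = -46.128 km
|dₓₜ| = 46.128 km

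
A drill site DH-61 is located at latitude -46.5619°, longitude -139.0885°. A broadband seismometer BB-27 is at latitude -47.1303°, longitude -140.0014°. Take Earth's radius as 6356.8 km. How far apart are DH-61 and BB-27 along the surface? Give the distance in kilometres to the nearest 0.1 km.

Δφ = -0.5684°,  Δλ = -0.9129°
a = sin²(Δφ/2) + cos φ₁ cos φ₂ sin²(Δλ/2) = 0.000054
c = 2·arcsin(√a) = 0.014737 rad = 0.8443°
d = R·c = 6356.8 × 0.014737 = 93.7 km

93.7 km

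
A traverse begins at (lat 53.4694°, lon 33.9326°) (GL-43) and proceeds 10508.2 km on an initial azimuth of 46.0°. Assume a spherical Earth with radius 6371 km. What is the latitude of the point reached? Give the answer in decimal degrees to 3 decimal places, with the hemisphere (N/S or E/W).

20.435°N

δ = d/R = 10508.2/6371 = 1.649380 rad
φ₂ = arcsin(sin φ₁ cos δ + cos φ₁ sin δ cos θ)
   = arcsin(0.80354·-0.07850 + 0.59525·0.99691·0.69466) = 20.43476°
λ₂ = λ₁ + atan2(sin θ sin δ cos φ₁, cos δ − sin φ₁ sin φ₂) = 164.00082°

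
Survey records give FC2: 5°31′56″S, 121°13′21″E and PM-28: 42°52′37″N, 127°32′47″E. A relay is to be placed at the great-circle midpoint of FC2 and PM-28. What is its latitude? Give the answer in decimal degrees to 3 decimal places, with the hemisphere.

18.698°N

FC2: φ = -5.53222°, λ = +121.22250°
PM-28: φ = +42.87694°, λ = +127.54639°
Bx = cos φ₂ cos Δλ = 0.728358,  By = cos φ₂ sin Δλ = 0.080719
φₘ = atan2(sin φ₁ + sin φ₂, √((cos φ₁ + Bx)² + By²)) = 18.69824°
λₘ = λ₁ + atan2(By, cos φ₁ + Bx) = 123.90364°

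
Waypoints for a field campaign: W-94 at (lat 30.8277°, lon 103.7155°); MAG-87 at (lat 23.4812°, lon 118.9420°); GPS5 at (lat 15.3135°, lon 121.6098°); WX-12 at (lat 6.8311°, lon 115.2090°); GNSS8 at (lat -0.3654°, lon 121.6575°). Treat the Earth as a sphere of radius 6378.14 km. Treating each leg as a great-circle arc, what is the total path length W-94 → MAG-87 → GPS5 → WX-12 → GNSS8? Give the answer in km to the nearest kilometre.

4914 km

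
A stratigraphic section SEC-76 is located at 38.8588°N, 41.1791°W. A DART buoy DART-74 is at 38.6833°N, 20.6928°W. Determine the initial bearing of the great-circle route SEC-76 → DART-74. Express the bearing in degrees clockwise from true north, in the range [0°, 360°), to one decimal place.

Δλ = 20.4863°
y = sin Δλ · cos φ₂ = 0.273201
x = cos φ₁ sin φ₂ − sin φ₁ cos φ₂ cos Δλ = 0.027911
θ = atan2(y, x) = 84.1667° → 84.1667° (mod 360°)

84.2°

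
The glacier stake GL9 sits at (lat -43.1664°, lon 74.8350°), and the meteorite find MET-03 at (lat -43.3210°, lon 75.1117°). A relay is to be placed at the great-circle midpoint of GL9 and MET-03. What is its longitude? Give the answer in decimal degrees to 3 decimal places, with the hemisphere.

Bx = cos φ₂ cos Δλ = 0.727513,  By = cos φ₂ sin Δλ = 0.003513
φₘ = atan2(sin φ₁ + sin φ₂, √((cos φ₁ + Bx)² + By²)) = -43.24378°
λₘ = λ₁ + atan2(By, cos φ₁ + Bx) = 74.97317°

74.973°E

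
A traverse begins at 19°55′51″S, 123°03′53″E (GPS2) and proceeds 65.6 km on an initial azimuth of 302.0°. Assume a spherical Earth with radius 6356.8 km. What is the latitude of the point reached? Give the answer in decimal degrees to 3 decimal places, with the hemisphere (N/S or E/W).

19.617°S

GPS2: φ = -19.93083°, λ = +123.06472°
δ = d/R = 65.6/6356.8 = 0.010320 rad
φ₂ = arcsin(sin φ₁ cos δ + cos φ₁ sin δ cos θ)
   = arcsin(-0.34089·0.99995 + 0.94010·0.01032·0.52992) = -19.61672°
λ₂ = λ₁ + atan2(sin θ sin δ cos φ₁, cos δ − sin φ₁ sin φ₂) = 122.53240°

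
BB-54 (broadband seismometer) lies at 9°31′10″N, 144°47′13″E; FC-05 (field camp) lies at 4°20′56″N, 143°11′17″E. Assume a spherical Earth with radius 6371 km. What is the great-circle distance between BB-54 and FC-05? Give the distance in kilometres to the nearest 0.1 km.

601.4 km

BB-54: φ = +9.51944°, λ = +144.78694°
FC-05: φ = +4.34889°, λ = +143.18806°
Δφ = -5.1706°,  Δλ = -1.5989°
a = sin²(Δφ/2) + cos φ₁ cos φ₂ sin²(Δλ/2) = 0.002226
c = 2·arcsin(√a) = 0.094396 rad = 5.4085°
d = R·c = 6371 × 0.094396 = 601.4 km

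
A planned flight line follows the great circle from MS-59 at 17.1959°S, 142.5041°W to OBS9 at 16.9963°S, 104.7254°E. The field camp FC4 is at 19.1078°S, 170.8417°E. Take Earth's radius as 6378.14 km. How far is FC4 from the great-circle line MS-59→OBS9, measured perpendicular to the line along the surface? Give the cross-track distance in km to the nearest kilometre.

δ₁₃ = central angle MS-59→FC4 = 0.772215 rad  (haversine)
θ₁₃ = bearing MS-59→FC4 = 260.016°,  θ₁₂ = bearing MS-59→OBS9 = 246.213°
dₓₜ = R·arcsin(sin δ₁₃ · sin(θ₁₃ − θ₁₂)) = 6378.14·arcsin(0.69772·sin(13.803°)) = 1066.678 km
|dₓₜ| = 1066.678 km

1067 km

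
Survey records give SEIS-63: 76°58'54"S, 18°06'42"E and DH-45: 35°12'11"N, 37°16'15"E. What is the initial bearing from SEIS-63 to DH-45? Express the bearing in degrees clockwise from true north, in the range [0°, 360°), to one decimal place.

16.9°

SEIS-63: φ = -76.98167°, λ = +18.11167°
DH-45: φ = +35.20306°, λ = +37.27083°
Δλ = 19.1592°
y = sin Δλ · cos φ₂ = 0.268172
x = cos φ₁ sin φ₂ − sin φ₁ cos φ₂ cos Δλ = 0.881875
θ = atan2(y, x) = 16.9141° → 16.9141° (mod 360°)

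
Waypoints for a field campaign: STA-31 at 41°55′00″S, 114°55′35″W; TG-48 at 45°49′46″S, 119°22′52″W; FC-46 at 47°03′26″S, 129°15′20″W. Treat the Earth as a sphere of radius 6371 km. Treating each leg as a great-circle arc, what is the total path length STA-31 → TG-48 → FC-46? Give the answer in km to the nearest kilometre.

1331 km

STA-31: φ = -41.91667°, λ = -114.92639°
TG-48: φ = -45.82944°, λ = -119.38111°
FC-46: φ = -47.05722°, λ = -129.25556°
STA-31→TG-48: c = 0.088316 rad, d = 562.66 km
TG-48→FC-46: c = 0.120588 rad, d = 768.27 km
Total = 562.66 + 768.27 = 1330.92 km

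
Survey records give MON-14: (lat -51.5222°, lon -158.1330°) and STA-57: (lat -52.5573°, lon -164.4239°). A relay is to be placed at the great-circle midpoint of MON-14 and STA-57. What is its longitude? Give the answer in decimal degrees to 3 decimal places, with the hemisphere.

Bx = cos φ₂ cos Δλ = 0.604307,  By = cos φ₂ sin Δλ = -0.066619
φₘ = atan2(sin φ₁ + sin φ₂, √((cos φ₁ + Bx)² + By²)) = -52.08163°
λₘ = λ₁ + atan2(By, cos φ₁ + Bx) = -161.24199°

161.242°W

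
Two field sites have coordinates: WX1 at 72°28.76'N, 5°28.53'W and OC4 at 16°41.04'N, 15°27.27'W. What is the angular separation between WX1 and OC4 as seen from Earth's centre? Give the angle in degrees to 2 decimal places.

56.10°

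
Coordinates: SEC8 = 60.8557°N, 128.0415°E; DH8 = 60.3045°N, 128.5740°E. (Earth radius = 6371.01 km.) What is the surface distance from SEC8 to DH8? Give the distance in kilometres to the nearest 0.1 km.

67.8 km

Δφ = -0.5512°,  Δλ = 0.5325°
a = sin²(Δφ/2) + cos φ₁ cos φ₂ sin²(Δλ/2) = 0.000028
c = 2·arcsin(√a) = 0.010648 rad = 0.6101°
d = R·c = 6371.01 × 0.010648 = 67.8 km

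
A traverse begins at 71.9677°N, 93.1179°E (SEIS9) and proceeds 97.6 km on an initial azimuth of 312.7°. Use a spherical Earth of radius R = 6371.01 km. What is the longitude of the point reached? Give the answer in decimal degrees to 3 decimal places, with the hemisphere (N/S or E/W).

90.966°E

δ = d/R = 97.6/6371.01 = 0.015319 rad
φ₂ = arcsin(sin φ₁ cos δ + cos φ₁ sin δ cos θ)
   = arcsin(0.95088·0.99988 + 0.30955·0.01532·0.67816) = 72.55141°
λ₂ = λ₁ + atan2(sin θ sin δ cos φ₁, cos δ − sin φ₁ sin φ₂) = 90.96620°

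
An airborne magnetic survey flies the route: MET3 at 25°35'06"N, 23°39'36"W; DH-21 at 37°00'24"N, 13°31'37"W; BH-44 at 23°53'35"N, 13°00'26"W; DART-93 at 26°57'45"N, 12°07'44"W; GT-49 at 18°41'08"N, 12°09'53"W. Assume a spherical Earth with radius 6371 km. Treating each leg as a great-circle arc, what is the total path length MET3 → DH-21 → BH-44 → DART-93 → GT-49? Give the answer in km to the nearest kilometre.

MET3: φ = +25.58500°, λ = -23.66000°
DH-21: φ = +37.00667°, λ = -13.52694°
BH-44: φ = +23.89306°, λ = -13.00722°
DART-93: φ = +26.96250°, λ = -12.12889°
GT-49: φ = +18.68556°, λ = -12.16472°
MET3→DH-21: c = 0.249801 rad, d = 1591.48 km
DH-21→BH-44: c = 0.229008 rad, d = 1459.01 km
BH-44→DART-93: c = 0.055331 rad, d = 352.52 km
DART-93→GT-49: c = 0.144461 rad, d = 920.36 km
Total = 1591.48 + 1459.01 + 352.52 + 920.36 = 4323.37 km

4323 km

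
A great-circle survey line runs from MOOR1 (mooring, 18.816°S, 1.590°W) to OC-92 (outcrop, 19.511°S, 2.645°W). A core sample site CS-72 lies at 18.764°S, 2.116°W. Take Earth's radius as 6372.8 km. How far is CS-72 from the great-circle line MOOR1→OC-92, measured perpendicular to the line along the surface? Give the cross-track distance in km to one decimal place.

δ₁₃ = central angle MOOR1→CS-72 = 0.008738 rad  (haversine)
θ₁₃ = bearing MOOR1→CS-72 = 275.877°,  θ₁₂ = bearing MOOR1→OC-92 = 234.935°
dₓₜ = R·arcsin(sin δ₁₃ · sin(θ₁₃ − θ₁₂)) = 6372.8·arcsin(0.00874·sin(40.941°)) = 36.492 km
|dₓₜ| = 36.492 km

36.5 km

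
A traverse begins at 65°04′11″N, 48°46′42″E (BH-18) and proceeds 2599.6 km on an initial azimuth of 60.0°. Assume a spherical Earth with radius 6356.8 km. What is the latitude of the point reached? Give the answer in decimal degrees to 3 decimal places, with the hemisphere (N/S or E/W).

BH-18: φ = +65.06972°, λ = +48.77833°
δ = d/R = 2599.6/6356.8 = 0.408948 rad
φ₂ = arcsin(sin φ₁ cos δ + cos φ₁ sin δ cos θ)
   = arcsin(0.90682·0.91754 + 0.42152·0.39764·0.50000) = 66.32689°
λ₂ = λ₁ + atan2(sin θ sin δ cos φ₁, cos δ − sin φ₁ sin φ₂) = 107.83431°

66.327°N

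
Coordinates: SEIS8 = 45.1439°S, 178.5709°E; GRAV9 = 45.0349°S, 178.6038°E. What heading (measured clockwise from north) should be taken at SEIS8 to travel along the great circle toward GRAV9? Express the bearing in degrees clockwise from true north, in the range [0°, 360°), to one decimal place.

12.0°

Δλ = 0.0329°
y = sin Δλ · cos φ₂ = 0.000406
x = cos φ₁ sin φ₂ − sin φ₁ cos φ₂ cos Δλ = 0.001902
θ = atan2(y, x) = 12.0412° → 12.0412° (mod 360°)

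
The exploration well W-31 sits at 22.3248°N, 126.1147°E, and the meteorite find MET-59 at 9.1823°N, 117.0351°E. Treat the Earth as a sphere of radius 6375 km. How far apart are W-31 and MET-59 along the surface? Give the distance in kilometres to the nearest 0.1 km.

1754.5 km

Δφ = -13.1425°,  Δλ = -9.0796°
a = sin²(Δφ/2) + cos φ₁ cos φ₂ sin²(Δλ/2) = 0.018817
c = 2·arcsin(√a) = 0.275220 rad = 15.7690°
d = R·c = 6375 × 0.275220 = 1754.5 km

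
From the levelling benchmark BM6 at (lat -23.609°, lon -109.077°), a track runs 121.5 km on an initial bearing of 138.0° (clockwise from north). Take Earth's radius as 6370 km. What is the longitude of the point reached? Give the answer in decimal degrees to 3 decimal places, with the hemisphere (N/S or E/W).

δ = d/R = 121.5/6370 = 0.019074 rad
φ₂ = arcsin(sin φ₁ cos δ + cos φ₁ sin δ cos θ)
   = arcsin(-0.40049·0.99982 + 0.91630·0.01907·-0.74314) = -24.41907°
λ₂ = λ₁ + atan2(sin θ sin δ cos φ₁, cos δ − sin φ₁ sin φ₂) = -108.27392°

108.274°W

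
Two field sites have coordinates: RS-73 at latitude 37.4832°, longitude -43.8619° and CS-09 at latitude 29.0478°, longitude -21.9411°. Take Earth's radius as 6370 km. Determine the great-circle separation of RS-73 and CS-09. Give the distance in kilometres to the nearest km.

2236 km

Δφ = -8.4354°,  Δλ = 21.9208°
a = sin²(Δφ/2) + cos φ₁ cos φ₂ sin²(Δλ/2) = 0.030487
c = 2·arcsin(√a) = 0.351008 rad = 20.1113°
d = R·c = 6370 × 0.351008 = 2235.9 km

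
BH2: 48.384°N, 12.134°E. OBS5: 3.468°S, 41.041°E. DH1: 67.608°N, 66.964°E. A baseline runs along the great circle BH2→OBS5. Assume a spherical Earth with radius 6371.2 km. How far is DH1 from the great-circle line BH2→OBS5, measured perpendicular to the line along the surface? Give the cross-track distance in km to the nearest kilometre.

δ₁₃ = central angle BH2→DH1 = 0.579075 rad  (haversine)
θ₁₃ = bearing BH2→DH1 = 34.682°,  θ₁₂ = bearing BH2→OBS5 = 145.169°
dₓₜ = R·arcsin(sin δ₁₃ · sin(θ₁₃ − θ₁₂)) = 6371.2·arcsin(0.54725·sin(-110.487°)) = -3429.321 km
|dₓₜ| = 3429.321 km

3429 km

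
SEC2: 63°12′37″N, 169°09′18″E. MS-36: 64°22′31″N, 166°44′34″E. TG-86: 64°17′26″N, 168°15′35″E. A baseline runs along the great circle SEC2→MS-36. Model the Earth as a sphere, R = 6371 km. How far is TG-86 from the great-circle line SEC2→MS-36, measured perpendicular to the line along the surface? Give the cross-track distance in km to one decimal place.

47.2 km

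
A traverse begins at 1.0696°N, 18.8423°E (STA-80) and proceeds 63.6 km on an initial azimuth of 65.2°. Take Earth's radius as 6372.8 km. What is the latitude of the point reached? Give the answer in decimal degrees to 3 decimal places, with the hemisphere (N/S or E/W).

δ = d/R = 63.6/6372.8 = 0.009980 rad
φ₂ = arcsin(sin φ₁ cos δ + cos φ₁ sin δ cos θ)
   = arcsin(0.01867·0.99995 + 0.99983·0.00998·0.41945) = 1.30940°
λ₂ = λ₁ + atan2(sin θ sin δ cos φ₁, cos δ − sin φ₁ sin φ₂) = 19.36151°

1.309°N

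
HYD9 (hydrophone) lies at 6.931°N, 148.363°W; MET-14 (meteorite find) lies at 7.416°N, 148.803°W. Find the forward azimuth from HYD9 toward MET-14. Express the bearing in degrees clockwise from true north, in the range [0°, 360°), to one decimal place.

Δλ = -0.4400°
y = sin Δλ · cos φ₂ = -0.007615
x = cos φ₁ sin φ₂ − sin φ₁ cos φ₂ cos Δλ = 0.008468
θ = atan2(y, x) = -41.9636° → 318.0364° (mod 360°)

318.0°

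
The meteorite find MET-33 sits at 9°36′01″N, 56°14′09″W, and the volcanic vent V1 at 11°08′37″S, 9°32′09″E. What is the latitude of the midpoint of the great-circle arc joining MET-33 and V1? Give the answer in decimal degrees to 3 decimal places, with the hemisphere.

0.919°S

MET-33: φ = +9.60028°, λ = -56.23583°
V1: φ = -11.14361°, λ = +9.53583°
Bx = cos φ₂ cos Δλ = 0.402637,  By = cos φ₂ sin Δλ = 0.894724
φₘ = atan2(sin φ₁ + sin φ₂, √((cos φ₁ + Bx)² + By²)) = -0.91890°
λₘ = λ₁ + atan2(By, cos φ₁ + Bx) = -23.44133°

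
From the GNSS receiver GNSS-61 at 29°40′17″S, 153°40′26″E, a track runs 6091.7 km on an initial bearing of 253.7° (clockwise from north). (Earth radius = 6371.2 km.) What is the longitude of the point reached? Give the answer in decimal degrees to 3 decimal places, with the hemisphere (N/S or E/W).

GNSS-61: φ = -29.67139°, λ = +153.67389°
δ = d/R = 6091.7/6371.2 = 0.956131 rad
φ₂ = arcsin(sin φ₁ cos δ + cos φ₁ sin δ cos θ)
   = arcsin(-0.49502·0.57669 + 0.86888·0.81697·-0.28067) = -28.99304°
λ₂ = λ₁ + atan2(sin θ sin δ cos φ₁, cos δ − sin φ₁ sin φ₂) = 89.97520°

89.975°E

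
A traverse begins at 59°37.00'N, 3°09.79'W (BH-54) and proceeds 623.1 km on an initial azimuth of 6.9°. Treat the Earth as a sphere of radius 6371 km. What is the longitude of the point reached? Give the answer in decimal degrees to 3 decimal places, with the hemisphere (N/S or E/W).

BH-54: φ = +59.61667°, λ = -3.16317°
δ = d/R = 623.1/6371 = 0.097803 rad
φ₂ = arcsin(sin φ₁ cos δ + cos φ₁ sin δ cos θ)
   = arcsin(0.86266·0.99522 + 0.50578·0.09765·0.99276) = 65.17149°
λ₂ = λ₁ + atan2(sin θ sin δ cos φ₁, cos δ − sin φ₁ sin φ₂) = -1.56227°

1.562°W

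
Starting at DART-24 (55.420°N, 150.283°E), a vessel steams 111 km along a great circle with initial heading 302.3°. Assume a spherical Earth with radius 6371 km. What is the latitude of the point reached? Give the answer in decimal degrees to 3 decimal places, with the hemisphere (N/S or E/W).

55.944°N

δ = d/R = 111/6371 = 0.017423 rad
φ₂ = arcsin(sin φ₁ cos δ + cos φ₁ sin δ cos θ)
   = arcsin(0.82333·0.99985 + 0.56756·0.01742·0.53435) = 55.94426°
λ₂ = λ₁ + atan2(sin θ sin δ cos φ₁, cos δ − sin φ₁ sin φ₂) = 148.77615°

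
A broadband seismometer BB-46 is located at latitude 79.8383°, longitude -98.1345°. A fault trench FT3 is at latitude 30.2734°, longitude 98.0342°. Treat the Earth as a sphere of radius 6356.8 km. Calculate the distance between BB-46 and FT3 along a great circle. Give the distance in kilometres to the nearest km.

Δφ = -49.5649°,  Δλ = -163.8313°
a = sin²(Δφ/2) + cos φ₁ cos φ₂ sin²(Δλ/2) = 0.325061
c = 2·arcsin(√a) = 1.213355 rad = 69.5201°
d = R·c = 6356.8 × 1.213355 = 7713.1 km

7713 km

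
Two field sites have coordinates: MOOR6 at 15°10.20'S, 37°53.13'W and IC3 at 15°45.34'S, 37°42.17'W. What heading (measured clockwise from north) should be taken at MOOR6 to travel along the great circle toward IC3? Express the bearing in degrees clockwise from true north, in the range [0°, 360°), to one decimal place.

MOOR6: φ = -15.17000°, λ = -37.88550°
IC3: φ = -15.75567°, λ = -37.70283°
Δλ = 0.1827°
y = sin Δλ · cos φ₂ = 0.003068
x = cos φ₁ sin φ₂ − sin φ₁ cos φ₂ cos Δλ = -0.010223
θ = atan2(y, x) = 163.2932° → 163.2932° (mod 360°)

163.3°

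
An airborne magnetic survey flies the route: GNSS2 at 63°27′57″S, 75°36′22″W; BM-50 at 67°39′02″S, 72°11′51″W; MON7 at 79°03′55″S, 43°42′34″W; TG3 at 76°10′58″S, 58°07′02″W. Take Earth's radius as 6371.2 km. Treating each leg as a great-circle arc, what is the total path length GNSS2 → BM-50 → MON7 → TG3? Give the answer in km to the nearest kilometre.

2483 km

GNSS2: φ = -63.46583°, λ = -75.60611°
BM-50: φ = -67.65056°, λ = -72.19750°
MON7: φ = -79.06528°, λ = -43.70944°
TG3: φ = -76.18278°, λ = -58.11722°
GNSS2→BM-50: c = 0.077046 rad, d = 490.87 km
BM-50→MON7: c = 0.239374 rad, d = 1525.10 km
MON7→TG3: c = 0.073365 rad, d = 467.43 km
Total = 490.87 + 1525.10 + 467.43 = 2483.40 km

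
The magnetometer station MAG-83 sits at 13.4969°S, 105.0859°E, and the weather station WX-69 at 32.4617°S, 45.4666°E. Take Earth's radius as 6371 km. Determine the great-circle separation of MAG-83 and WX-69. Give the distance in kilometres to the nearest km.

6372 km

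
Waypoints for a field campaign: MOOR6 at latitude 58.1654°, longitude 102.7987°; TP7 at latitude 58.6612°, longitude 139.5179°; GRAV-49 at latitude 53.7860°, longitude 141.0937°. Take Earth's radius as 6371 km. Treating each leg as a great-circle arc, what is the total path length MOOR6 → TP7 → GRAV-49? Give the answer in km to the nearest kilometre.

2663 km

MOOR6→TP7: c = 0.331585 rad, d = 2112.53 km
TP7→GRAV-49: c = 0.086445 rad, d = 550.74 km
Total = 2112.53 + 550.74 = 2663.27 km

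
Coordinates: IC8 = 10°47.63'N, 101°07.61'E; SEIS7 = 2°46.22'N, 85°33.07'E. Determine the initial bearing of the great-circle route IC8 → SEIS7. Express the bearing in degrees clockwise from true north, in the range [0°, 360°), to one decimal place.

IC8: φ = +10.79383°, λ = +101.12683°
SEIS7: φ = +2.77033°, λ = +85.55117°
Δλ = -15.5757°
y = sin Δλ · cos φ₂ = -0.268197
x = cos φ₁ sin φ₂ − sin φ₁ cos φ₂ cos Δλ = -0.132710
θ = atan2(y, x) = -116.3272° → 243.6728° (mod 360°)

243.7°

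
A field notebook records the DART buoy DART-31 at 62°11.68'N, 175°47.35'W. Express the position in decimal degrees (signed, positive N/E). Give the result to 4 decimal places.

+62.1947°, -175.7892°

lat: 62.1947° N → +62.1947°
lon: 175.7892° W → -175.7892°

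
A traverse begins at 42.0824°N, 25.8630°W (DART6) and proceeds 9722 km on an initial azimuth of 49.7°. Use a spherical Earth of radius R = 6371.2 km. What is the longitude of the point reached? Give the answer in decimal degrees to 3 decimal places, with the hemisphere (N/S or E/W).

δ = d/R = 9722/6371.2 = 1.525929 rad
φ₂ = arcsin(sin φ₁ cos δ + cos φ₁ sin δ cos θ)
   = arcsin(0.67020·0.04485 + 0.74218·0.99899·0.64679) = 30.63801°
λ₂ = λ₁ + atan2(sin θ sin δ cos φ₁, cos δ − sin φ₁ sin φ₂) = 91.82203°

91.822°E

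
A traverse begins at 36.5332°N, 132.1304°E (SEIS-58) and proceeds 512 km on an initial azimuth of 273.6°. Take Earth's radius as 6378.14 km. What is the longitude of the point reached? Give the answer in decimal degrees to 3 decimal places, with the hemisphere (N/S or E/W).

126.403°E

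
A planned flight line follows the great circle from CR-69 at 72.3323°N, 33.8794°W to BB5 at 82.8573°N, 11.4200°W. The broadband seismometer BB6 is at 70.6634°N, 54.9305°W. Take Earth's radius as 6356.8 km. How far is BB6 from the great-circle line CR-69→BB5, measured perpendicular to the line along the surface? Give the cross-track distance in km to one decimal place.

δ₁₃ = central angle CR-69→BB6 = 0.119495 rad  (haversine)
θ₁₃ = bearing CR-69→BB6 = 266.120°,  θ₁₂ = bearing CR-69→BB5 = 13.921°
dₓₜ = R·arcsin(sin δ₁₃ · sin(θ₁₃ − θ₁₂)) = 6356.8·arcsin(0.11921·sin(252.199°)) = -723.077 km
|dₓₜ| = 723.077 km

723.1 km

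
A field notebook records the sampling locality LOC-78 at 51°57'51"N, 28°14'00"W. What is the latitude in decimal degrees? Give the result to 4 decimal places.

51° + 57′/60 + 51″/3600 = 51 + 0.95000 + 0.01417 = 51.9642°

51.9642°N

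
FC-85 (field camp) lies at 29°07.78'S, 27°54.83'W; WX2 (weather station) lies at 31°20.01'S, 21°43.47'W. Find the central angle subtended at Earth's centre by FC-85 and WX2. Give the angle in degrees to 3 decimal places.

FC-85: φ = -29.12967°, λ = -27.91383°
WX2: φ = -31.33350°, λ = -21.72450°
Δφ = -2.2038°,  Δλ = 6.1893°
a = sin²(Δφ/2) + cos φ₁ cos φ₂ sin²(Δλ/2) = 0.002544
c = 2·arcsin(√a) = 0.100927 rad = 5.7827°

5.783°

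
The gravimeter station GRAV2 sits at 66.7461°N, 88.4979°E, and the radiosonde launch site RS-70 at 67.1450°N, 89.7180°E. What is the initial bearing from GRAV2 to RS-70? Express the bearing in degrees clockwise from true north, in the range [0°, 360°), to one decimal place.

49.6°

Δλ = 1.2201°
y = sin Δλ · cos φ₂ = 0.008270
x = cos φ₁ sin φ₂ − sin φ₁ cos φ₂ cos Δλ = 0.007043
θ = atan2(y, x) = 49.5822° → 49.5822° (mod 360°)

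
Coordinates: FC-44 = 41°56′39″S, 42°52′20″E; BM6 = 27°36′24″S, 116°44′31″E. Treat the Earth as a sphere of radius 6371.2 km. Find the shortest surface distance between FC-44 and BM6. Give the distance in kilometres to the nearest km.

6724 km

FC-44: φ = -41.94417°, λ = +42.87222°
BM6: φ = -27.60667°, λ = +116.74194°
Δφ = 14.3375°,  Δλ = 73.8697°
a = sin²(Δφ/2) + cos φ₁ cos φ₂ sin²(Δλ/2) = 0.253572
c = 2·arcsin(√a) = 1.055428 rad = 60.4715°
d = R·c = 6371.2 × 1.055428 = 6724.3 km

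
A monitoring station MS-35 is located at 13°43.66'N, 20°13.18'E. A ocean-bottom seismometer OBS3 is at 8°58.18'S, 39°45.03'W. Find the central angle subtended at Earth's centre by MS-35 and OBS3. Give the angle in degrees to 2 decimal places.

MS-35: φ = +13.72767°, λ = +20.21967°
OBS3: φ = -8.96967°, λ = -39.75050°
Δφ = -22.6973°,  Δλ = -59.9702°
a = sin²(Δφ/2) + cos φ₁ cos φ₂ sin²(Δλ/2) = 0.278394
c = 2·arcsin(√a) = 1.111619 rad = 63.6911°

63.69°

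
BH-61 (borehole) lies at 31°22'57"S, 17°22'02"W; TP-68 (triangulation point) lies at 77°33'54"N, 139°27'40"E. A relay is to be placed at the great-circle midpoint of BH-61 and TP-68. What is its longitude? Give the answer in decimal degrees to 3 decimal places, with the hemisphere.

10.005°W

BH-61: φ = -31.38250°, λ = -17.36722°
TP-68: φ = +77.56500°, λ = +139.46111°
Bx = cos φ₂ cos Δλ = -0.197961,  By = cos φ₂ sin Δλ = 0.084730
φₘ = atan2(sin φ₁ + sin φ₂, √((cos φ₁ + Bx)² + By²)) = 34.58006°
λₘ = λ₁ + atan2(By, cos φ₁ + Bx) = -10.00473°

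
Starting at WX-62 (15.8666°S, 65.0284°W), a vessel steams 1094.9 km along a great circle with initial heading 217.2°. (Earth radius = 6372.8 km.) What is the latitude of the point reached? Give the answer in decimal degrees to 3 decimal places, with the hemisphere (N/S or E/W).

23.601°S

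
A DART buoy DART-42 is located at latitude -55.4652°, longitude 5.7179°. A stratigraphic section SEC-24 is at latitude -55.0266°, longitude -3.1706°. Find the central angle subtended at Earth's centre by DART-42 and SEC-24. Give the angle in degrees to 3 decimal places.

5.082°

Δφ = 0.4386°,  Δλ = -8.8885°
a = sin²(Δφ/2) + cos φ₁ cos φ₂ sin²(Δλ/2) = 0.001966
c = 2·arcsin(√a) = 0.088704 rad = 5.0824°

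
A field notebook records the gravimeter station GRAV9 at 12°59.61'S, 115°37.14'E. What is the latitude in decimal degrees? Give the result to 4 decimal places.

12.9935°S

12° + 59.61′/60 = 12 + 0.99350 = 12.9935°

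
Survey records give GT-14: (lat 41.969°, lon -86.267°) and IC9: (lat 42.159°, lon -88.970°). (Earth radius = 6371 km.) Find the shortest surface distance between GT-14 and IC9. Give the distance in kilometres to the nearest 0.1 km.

224.1 km

Δφ = 0.1900°,  Δλ = -2.7030°
a = sin²(Δφ/2) + cos φ₁ cos φ₂ sin²(Δλ/2) = 0.000309
c = 2·arcsin(√a) = 0.035179 rad = 2.0156°
d = R·c = 6371 × 0.035179 = 224.1 km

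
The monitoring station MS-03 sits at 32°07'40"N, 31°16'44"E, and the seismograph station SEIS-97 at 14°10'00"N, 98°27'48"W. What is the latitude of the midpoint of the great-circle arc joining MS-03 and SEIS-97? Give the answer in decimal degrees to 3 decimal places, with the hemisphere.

44.898°N

MS-03: φ = +32.12778°, λ = +31.27889°
SEIS-97: φ = +14.16667°, λ = -98.46333°
Bx = cos φ₂ cos Δλ = -0.619891,  By = cos φ₂ sin Δλ = -0.745544
φₘ = atan2(sin φ₁ + sin φ₂, √((cos φ₁ + Bx)² + By²)) = 44.89779°
λₘ = λ₁ + atan2(By, cos φ₁ + Bx) = -41.78879°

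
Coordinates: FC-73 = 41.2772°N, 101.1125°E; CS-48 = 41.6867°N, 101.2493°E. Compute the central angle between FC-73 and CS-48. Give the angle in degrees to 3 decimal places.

0.422°

Δφ = 0.4095°,  Δλ = 0.1368°
a = sin²(Δφ/2) + cos φ₁ cos φ₂ sin²(Δλ/2) = 0.000014
c = 2·arcsin(√a) = 0.007368 rad = 0.4221°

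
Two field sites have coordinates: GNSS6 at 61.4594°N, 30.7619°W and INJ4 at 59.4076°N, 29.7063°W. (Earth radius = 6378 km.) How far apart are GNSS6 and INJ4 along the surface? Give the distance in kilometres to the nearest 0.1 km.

Δφ = -2.0518°,  Δλ = 1.0556°
a = sin²(Δφ/2) + cos φ₁ cos φ₂ sin²(Δλ/2) = 0.000341
c = 2·arcsin(√a) = 0.036945 rad = 2.1168°
d = R·c = 6378 × 0.036945 = 235.6 km

235.6 km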